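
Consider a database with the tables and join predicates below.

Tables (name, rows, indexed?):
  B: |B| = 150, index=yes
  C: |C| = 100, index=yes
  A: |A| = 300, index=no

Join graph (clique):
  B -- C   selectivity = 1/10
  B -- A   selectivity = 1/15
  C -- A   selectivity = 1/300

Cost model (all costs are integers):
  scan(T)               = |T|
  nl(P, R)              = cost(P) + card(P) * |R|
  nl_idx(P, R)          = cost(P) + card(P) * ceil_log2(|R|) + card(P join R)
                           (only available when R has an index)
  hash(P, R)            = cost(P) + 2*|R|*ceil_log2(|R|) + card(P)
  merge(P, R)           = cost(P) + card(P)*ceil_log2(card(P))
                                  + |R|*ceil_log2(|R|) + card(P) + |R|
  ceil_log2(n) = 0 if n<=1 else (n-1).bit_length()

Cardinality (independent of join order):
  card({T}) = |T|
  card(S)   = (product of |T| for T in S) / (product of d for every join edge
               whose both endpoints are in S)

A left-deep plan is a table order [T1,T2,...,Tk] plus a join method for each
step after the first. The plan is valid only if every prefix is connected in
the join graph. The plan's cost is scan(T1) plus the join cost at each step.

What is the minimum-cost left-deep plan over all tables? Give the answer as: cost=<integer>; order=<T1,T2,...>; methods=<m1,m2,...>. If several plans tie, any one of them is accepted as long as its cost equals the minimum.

cost=2900; order=A,C,B; methods=hash,nl_idx

Selinger DP (subsets sized 1..n):
  {B}: scan cost=150, card=150
  {C}: scan cost=100, card=100
  {A}: scan cost=300, card=300
  {BC}: card=1500; try (C,hash)→1700, (B,merge)→2250, (C,merge)→2300, (B,nl_idx)→2400, (B,hash)→2600, (C,nl_idx)→2700 …(+2); best=1700 via (C,hash)
  {AB}: card=3000; try (B,hash)→3000, (A,merge)→4500, (B,merge)→4650, (B,nl_idx)→5700, (A,hash)→5700, (A,nl)→45150 …(+1); best=3000 via (B,hash)
  {AC}: card=100; try (C,hash)→2000, (C,nl_idx)→2500, (A,merge)→3900, (C,merge)→4100, (A,hash)→5600, (A,nl)→30100 …(+1); best=2000 via (C,hash)
  {ABC}: card=100; try (B,nl_idx)→2900, (B,merge)→4150, (B,hash)→4500, (C,hash)→7400, (A,hash)→8600, (B,nl)→17000 …(+5); best=2900 via (B,nl_idx)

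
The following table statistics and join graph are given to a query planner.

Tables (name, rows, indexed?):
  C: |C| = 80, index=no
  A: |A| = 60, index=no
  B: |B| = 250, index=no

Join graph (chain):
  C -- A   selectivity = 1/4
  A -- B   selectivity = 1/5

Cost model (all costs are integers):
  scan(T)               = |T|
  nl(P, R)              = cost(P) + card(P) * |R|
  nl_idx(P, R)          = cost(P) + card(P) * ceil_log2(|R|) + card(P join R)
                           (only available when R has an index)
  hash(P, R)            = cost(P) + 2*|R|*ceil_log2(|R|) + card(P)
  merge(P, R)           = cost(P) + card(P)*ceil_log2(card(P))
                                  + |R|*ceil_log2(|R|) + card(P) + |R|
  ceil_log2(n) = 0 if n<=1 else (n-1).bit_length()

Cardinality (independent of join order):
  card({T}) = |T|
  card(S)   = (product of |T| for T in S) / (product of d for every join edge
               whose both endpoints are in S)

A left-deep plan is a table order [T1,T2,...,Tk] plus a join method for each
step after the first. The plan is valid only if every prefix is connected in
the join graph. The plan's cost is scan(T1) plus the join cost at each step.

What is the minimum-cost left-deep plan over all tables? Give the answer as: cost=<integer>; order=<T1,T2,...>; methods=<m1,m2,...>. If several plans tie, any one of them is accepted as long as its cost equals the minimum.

cost=5340; order=B,A,C; methods=hash,hash

Selinger DP (subsets sized 1..n):
  {C}: scan cost=80, card=80
  {A}: scan cost=60, card=60
  {B}: scan cost=250, card=250
  {AC}: card=1200; try (A,hash)→880, (C,merge)→1120, (A,merge)→1140, (C,hash)→1240, (C,nl)→4860, (A,nl)→4880; best=880 via (A,hash)
  {AB}: card=3000; try (A,hash)→1220, (B,merge)→2730, (A,merge)→2920, (B,hash)→4120, (B,nl)→15060, (A,nl)→15250; best=1220 via (A,hash)
  {ABC}: card=60000; try (C,hash)→5340, (B,hash)→6080, (B,merge)→17530, (C,merge)→40860, (C,nl)→241220, (B,nl)→300880; best=5340 via (C,hash)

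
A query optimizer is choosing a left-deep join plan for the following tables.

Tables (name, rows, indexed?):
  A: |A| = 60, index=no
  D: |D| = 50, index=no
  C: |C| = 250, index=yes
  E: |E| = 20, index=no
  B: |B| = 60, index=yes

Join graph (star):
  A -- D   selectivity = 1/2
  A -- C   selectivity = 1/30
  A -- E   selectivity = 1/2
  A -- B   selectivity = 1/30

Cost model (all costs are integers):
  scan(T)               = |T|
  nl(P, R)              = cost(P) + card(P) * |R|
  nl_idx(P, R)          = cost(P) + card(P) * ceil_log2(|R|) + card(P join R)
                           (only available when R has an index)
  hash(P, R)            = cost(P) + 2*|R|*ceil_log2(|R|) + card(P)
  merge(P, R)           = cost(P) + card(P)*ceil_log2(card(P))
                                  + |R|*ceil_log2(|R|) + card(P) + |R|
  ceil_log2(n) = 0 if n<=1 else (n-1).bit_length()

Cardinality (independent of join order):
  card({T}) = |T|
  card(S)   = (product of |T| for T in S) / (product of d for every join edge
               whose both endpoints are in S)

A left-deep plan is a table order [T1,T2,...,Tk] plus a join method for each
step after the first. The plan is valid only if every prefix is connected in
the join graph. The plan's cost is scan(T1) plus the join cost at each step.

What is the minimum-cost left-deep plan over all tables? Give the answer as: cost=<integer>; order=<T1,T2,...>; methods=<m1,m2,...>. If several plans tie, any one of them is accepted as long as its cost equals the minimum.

Selinger DP (subsets sized 1..n):
  {A}: scan cost=60, card=60
  {D}: scan cost=50, card=50
  {C}: scan cost=250, card=250
  {E}: scan cost=20, card=20
  {B}: scan cost=60, card=60
  {AD}: card=1500; try (D,hash)→720, (A,hash)→820, (A,merge)→820, (D,merge)→830, (A,nl)→3050, (D,nl)→3060; best=720 via (D,hash)
  {AC}: card=500; try (C,nl_idx)→1040, (A,hash)→1220, (C,merge)→2730, (A,merge)→2920, (C,hash)→4120, (C,nl)→15060 …(+1); best=1040 via (C,nl_idx)
  {AE}: card=600; try (E,hash)→320, (A,merge)→560, (E,merge)→600, (A,hash)→760, (A,nl)→1220, (E,nl)→1260; best=320 via (E,hash)
  {AB}: card=120; try (B,nl_idx)→540, (B,hash)→840, (A,hash)→840, (B,merge)→900, (A,merge)→900, (B,nl)→3660 …(+1); best=540 via (B,nl_idx)
  {ACD}: card=12500; try (D,hash)→2140, (C,hash)→6220, (D,merge)→6390, (C,merge)→20970, (C,nl_idx)→25220, (D,nl)→26040 …(+1); best=2140 via (D,hash)
  {ADE}: card=15000; try (D,hash)→1520, (E,hash)→2420, (D,merge)→7270, (E,merge)→18840, (D,nl)→30320, (E,nl)→30720; best=1520 via (D,hash)
  {ABD}: card=3000; try (D,hash)→1260, (D,merge)→1850, (B,hash)→2940, (D,nl)→6540, (B,nl_idx)→12720, (B,merge)→19140 …(+1); best=1260 via (D,hash)
  {ACE}: card=5000; try (E,hash)→1740, (C,hash)→4920, (E,merge)→6160, (C,merge)→9170, (C,nl_idx)→10120, (E,nl)→11040 …(+1); best=1740 via (E,hash)
  {ABC}: card=1000; try (B,hash)→2260, (C,nl_idx)→2500, (C,merge)→3750, (C,hash)→4660, (B,nl_idx)→5040, (B,merge)→6460 …(+2); best=2260 via (B,hash)
  {ABE}: card=1200; try (E,hash)→860, (E,merge)→1620, (B,hash)→1640, (E,nl)→2940, (B,nl_idx)→5120, (B,merge)→7340 …(+1); best=860 via (E,hash)
  {ACDE}: card=125000; try (D,hash)→7340, (E,hash)→14840, (C,hash)→20520, (D,merge)→72090, (E,merge)→189760, (C,merge)→228770 …(+4); best=7340 via (D,hash)
  {ABCD}: card=25000; try (D,hash)→3860, (C,hash)→8260, (D,merge)→13610, (B,hash)→15360, (C,merge)→42510, (C,nl_idx)→50260 …(+5); best=3860 via (D,hash)
  {ABDE}: card=30000; try (D,hash)→2660, (E,hash)→4460, (D,merge)→15610, (B,hash)→17240, (E,merge)→40380, (D,nl)→60860 …(+4); best=2660 via (D,hash)
  {ABCE}: card=10000; try (E,hash)→3460, (C,hash)→6060, (B,hash)→7460, (E,merge)→13380, (C,merge)→17510, (C,nl_idx)→20460 …(+5); best=3460 via (E,hash)
  {ABCDE}: card=250000; try (D,hash)→14060, (E,hash)→29060, (C,hash)→36660, (B,hash)→133060, (D,merge)→153810, (E,merge)→403980 …(+8); best=14060 via (D,hash)

cost=14060; order=A,C,B,E,D; methods=nl_idx,hash,hash,hash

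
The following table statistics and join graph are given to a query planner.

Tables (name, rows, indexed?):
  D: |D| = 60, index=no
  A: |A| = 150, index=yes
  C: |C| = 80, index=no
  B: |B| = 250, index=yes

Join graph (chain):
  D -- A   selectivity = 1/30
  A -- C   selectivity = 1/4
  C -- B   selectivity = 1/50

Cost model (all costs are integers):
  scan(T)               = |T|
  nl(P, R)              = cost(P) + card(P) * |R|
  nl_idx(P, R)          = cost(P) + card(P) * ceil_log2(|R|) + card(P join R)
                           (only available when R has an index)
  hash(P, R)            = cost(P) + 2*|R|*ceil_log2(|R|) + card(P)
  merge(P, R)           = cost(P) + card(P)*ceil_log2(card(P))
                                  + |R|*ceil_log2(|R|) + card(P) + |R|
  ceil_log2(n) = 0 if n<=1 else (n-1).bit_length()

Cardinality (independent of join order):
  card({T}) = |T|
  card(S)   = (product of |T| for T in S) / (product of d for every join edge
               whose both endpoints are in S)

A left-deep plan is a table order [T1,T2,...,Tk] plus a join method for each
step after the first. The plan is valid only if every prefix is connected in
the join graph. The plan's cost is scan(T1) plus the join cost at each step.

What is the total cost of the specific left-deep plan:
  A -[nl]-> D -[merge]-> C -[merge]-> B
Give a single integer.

step 1: scan A: cost=150, card=150
step 2: join D via nl
    card(P join D) = 150*60/(30) = 300
    cost = 150 + 150*60 = 9150
step 3: join C via merge
    card(P join C) = 300*80/(4) = 6000
    cost = 9150 + 300*9 + 80*7 + 300 + 80 = 12790
step 4: join B via merge
    card(P join B) = 6000*250/(50) = 30000
    cost = 12790 + 6000*13 + 250*8 + 6000 + 250 = 99040

99040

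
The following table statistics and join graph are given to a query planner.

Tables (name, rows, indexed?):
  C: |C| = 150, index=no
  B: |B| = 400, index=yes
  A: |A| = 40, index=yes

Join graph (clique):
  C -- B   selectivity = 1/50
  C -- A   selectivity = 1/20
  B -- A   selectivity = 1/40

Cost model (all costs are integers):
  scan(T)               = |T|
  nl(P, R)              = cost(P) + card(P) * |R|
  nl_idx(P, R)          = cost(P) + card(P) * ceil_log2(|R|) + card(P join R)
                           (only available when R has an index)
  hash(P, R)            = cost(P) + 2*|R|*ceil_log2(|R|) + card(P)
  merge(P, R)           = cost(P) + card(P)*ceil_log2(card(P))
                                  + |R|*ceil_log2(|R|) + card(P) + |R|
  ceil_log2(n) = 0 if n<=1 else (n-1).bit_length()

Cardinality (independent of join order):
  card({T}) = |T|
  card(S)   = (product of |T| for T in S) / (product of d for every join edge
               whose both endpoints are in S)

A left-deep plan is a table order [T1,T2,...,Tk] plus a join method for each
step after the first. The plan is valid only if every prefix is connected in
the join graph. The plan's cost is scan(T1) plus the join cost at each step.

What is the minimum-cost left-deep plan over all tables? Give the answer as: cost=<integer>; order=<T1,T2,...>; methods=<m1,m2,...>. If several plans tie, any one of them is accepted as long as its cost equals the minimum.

Selinger DP (subsets sized 1..n):
  {C}: scan cost=150, card=150
  {B}: scan cost=400, card=400
  {A}: scan cost=40, card=40
  {BC}: card=1200; try (B,nl_idx)→2700, (C,hash)→3200, (B,merge)→5500, (C,merge)→5750, (B,hash)→7500, (B,nl)→60150 …(+1); best=2700 via (B,nl_idx)
  {AC}: card=300; try (A,hash)→780, (A,nl_idx)→1350, (C,merge)→1670, (A,merge)→1780, (C,hash)→2480, (C,nl)→6040 …(+1); best=780 via (A,hash)
  {AB}: card=400; try (B,nl_idx)→800, (A,hash)→1280, (A,nl_idx)→3200, (B,merge)→4320, (A,merge)→4680, (B,hash)→7280 …(+2); best=800 via (B,nl_idx)
  {ABC}: card=60; try (B,nl_idx)→3540, (C,hash)→3600, (A,hash)→4380, (C,merge)→6150, (B,merge)→7780, (B,hash)→8280 …(+5); best=3540 via (B,nl_idx)

cost=3540; order=C,A,B; methods=hash,nl_idx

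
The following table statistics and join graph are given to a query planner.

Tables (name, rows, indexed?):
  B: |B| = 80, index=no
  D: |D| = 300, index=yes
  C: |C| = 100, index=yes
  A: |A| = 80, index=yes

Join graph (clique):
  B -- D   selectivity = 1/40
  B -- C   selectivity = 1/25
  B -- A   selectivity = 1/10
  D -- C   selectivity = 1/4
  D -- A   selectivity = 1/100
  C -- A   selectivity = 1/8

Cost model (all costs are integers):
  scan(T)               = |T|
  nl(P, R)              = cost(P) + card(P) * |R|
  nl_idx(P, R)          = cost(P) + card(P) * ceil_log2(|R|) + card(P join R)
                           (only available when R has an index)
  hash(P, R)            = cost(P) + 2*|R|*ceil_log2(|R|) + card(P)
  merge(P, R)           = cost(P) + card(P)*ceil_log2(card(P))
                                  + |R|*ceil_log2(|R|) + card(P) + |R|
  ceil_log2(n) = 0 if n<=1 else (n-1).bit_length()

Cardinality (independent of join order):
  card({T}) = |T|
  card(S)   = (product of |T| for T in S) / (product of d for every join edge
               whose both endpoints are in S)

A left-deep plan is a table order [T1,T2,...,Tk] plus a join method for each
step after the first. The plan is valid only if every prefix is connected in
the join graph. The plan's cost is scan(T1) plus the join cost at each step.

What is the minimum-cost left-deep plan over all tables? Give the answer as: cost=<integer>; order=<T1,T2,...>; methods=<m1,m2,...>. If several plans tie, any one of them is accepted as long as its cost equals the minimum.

cost=2742; order=A,D,B,C; methods=nl_idx,hash,nl_idx

Selinger DP (subsets sized 1..n):
  {B}: scan cost=80, card=80
  {D}: scan cost=300, card=300
  {C}: scan cost=100, card=100
  {A}: scan cost=80, card=80
  {BD}: card=600; try (D,nl_idx)→1400, (B,hash)→1720, (D,merge)→3720, (B,merge)→3940, (D,hash)→5560, (D,nl)→24080 …(+1); best=1400 via (D,nl_idx)
  {BC}: card=320; try (C,nl_idx)→960, (B,hash)→1320, (C,merge)→1520, (B,merge)→1540, (C,hash)→1560, (C,nl)→8080 …(+1); best=960 via (C,nl_idx)
  {AB}: card=640; try (B,hash)→1280, (A,hash)→1280, (A,nl_idx)→1280, (B,merge)→1360, (A,merge)→1360, (B,nl)→6480 …(+1); best=1280 via (B,hash)
  {CD}: card=7500; try (C,hash)→2000, (D,merge)→3900, (C,merge)→4100, (D,hash)→5600, (D,nl_idx)→8500, (C,nl_idx)→9900 …(+2); best=2000 via (C,hash)
  {AD}: card=240; try (D,nl_idx)→1040, (A,hash)→1720, (A,nl_idx)→2640, (D,merge)→3720, (A,merge)→3940, (D,hash)→5560 …(+2); best=1040 via (D,nl_idx)
  {AC}: card=1000; try (A,hash)→1320, (C,merge)→1520, (A,merge)→1540, (C,hash)→1560, (C,nl_idx)→1640, (A,nl_idx)→1800 …(+2); best=1320 via (A,hash)
  {BCD}: card=600; try (C,hash)→3400, (D,nl_idx)→4440, (C,nl_idx)→6200, (D,hash)→6680, (D,merge)→7160, (C,merge)→8800 …(+5); best=3400 via (C,hash)
  {ABD}: card=48; try (B,hash)→2400, (A,hash)→3120, (B,merge)→3840, (A,nl_idx)→5648, (D,nl_idx)→7088, (D,hash)→7320 …(+5); best=2400 via (B,hash)
  {ABC}: card=320; try (A,hash)→2400, (C,hash)→3320, (B,hash)→3440, (A,nl_idx)→3520, (A,merge)→4800, (C,nl_idx)→6080 …(+5); best=2400 via (A,hash)
  {ACD}: card=750; try (C,hash)→2680, (C,nl_idx)→3470, (C,merge)→4000, (D,hash)→7720, (A,hash)→10620, (D,nl_idx)→11070 …(+6); best=2680 via (C,hash)
  {ABCD}: card=6; try (C,nl_idx)→2742, (C,merge)→3536, (C,hash)→3848, (B,hash)→4550, (A,hash)→5120, (D,nl_idx)→5286 …(+9); best=2742 via (C,nl_idx)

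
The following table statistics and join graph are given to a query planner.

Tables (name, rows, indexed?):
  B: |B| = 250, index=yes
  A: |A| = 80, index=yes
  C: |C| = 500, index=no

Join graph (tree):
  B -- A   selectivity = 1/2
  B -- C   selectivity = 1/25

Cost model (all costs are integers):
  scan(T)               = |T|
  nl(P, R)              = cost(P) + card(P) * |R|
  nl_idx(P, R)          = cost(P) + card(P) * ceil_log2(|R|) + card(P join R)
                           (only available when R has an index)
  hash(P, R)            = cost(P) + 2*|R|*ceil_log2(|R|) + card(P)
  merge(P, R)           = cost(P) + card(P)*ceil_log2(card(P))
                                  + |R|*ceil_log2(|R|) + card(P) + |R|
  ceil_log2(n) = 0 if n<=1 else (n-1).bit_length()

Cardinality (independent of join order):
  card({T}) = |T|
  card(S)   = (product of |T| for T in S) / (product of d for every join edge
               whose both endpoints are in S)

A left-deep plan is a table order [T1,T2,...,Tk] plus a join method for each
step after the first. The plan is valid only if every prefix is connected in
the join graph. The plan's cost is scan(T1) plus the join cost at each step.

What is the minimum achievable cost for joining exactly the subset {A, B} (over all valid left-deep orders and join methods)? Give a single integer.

Selinger DP over subsets of {A,B}:
  {B}: scan cost=250, card=250
  {A}: scan cost=80, card=80
  {AB}: card=10000; try (A,hash)→1620, (B,merge)→2970, (A,merge)→3140, (B,hash)→4160, (B,nl_idx)→10720, (A,nl_idx)→12000 …(+2); best=1620 via (A,hash)

1620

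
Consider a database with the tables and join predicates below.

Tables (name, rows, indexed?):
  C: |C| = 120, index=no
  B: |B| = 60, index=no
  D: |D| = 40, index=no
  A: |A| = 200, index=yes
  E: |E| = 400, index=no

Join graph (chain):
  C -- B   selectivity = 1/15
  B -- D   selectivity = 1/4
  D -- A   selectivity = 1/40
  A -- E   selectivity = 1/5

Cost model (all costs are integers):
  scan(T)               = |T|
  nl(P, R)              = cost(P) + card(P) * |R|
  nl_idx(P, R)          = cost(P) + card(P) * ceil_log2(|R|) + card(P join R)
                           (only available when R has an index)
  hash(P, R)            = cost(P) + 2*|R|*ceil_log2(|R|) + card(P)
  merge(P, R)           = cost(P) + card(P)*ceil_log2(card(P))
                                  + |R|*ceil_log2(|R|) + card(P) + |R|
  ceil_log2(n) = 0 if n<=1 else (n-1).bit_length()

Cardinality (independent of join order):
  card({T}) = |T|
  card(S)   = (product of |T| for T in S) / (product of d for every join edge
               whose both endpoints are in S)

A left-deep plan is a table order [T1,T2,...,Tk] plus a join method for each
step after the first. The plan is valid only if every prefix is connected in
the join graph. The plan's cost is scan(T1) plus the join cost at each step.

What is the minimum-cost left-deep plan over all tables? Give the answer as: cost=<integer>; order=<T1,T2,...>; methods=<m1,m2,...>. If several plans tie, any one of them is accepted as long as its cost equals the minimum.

Selinger DP (subsets sized 1..n):
  {C}: scan cost=120, card=120
  {B}: scan cost=60, card=60
  {D}: scan cost=40, card=40
  {A}: scan cost=200, card=200
  {E}: scan cost=400, card=400
  {BC}: card=480; try (B,hash)→960, (C,merge)→1440, (B,merge)→1500, (C,hash)→1800, (C,nl)→7260, (B,nl)→7320; best=960 via (B,hash)
  {BD}: card=600; try (D,hash)→600, (B,merge)→740, (D,merge)→760, (B,hash)→800, (B,nl)→2440, (D,nl)→2460; best=600 via (D,hash)
  {AD}: card=200; try (A,nl_idx)→560, (D,hash)→880, (A,merge)→2120, (D,merge)→2280, (A,hash)→3280, (A,nl)→8040 …(+1); best=560 via (A,nl_idx)
  {AE}: card=16000; try (A,hash)→4000, (E,merge)→6000, (A,merge)→6200, (E,hash)→7600, (A,nl_idx)→19600, (E,nl)→80200 …(+1); best=4000 via (A,hash)
  {BCD}: card=4800; try (D,hash)→1920, (C,hash)→2880, (D,merge)→6040, (C,merge)→8160, (D,nl)→20160, (C,nl)→72600; best=1920 via (D,hash)
  {ABD}: card=3000; try (B,hash)→1480, (B,merge)→2780, (A,hash)→4400, (A,nl_idx)→8400, (A,merge)→9000, (B,nl)→12560 …(+1); best=1480 via (B,hash)
  {ADE}: card=16000; try (E,merge)→6360, (E,hash)→7960, (D,hash)→20480, (E,nl)→80560, (D,merge)→244280, (D,nl)→644000; best=6360 via (E,merge)
  {ABCD}: card=24000; try (C,hash)→6160, (A,hash)→9920, (C,merge)→41440, (A,nl_idx)→64320, (A,merge)→70920, (C,nl)→361480 …(+1); best=6160 via (C,hash)
  {ABDE}: card=240000; try (E,hash)→11680, (B,hash)→23080, (E,merge)→44480, (B,merge)→246780, (B,nl)→966360, (E,nl)→1201480; best=11680 via (E,hash)
  {ABCDE}: card=1920000; try (E,hash)→37360, (C,hash)→253360, (E,merge)→394160, (C,merge)→4572640, (E,nl)→9606160, (C,nl)→28811680; best=37360 via (E,hash)

cost=37360; order=D,A,B,C,E; methods=nl_idx,hash,hash,hash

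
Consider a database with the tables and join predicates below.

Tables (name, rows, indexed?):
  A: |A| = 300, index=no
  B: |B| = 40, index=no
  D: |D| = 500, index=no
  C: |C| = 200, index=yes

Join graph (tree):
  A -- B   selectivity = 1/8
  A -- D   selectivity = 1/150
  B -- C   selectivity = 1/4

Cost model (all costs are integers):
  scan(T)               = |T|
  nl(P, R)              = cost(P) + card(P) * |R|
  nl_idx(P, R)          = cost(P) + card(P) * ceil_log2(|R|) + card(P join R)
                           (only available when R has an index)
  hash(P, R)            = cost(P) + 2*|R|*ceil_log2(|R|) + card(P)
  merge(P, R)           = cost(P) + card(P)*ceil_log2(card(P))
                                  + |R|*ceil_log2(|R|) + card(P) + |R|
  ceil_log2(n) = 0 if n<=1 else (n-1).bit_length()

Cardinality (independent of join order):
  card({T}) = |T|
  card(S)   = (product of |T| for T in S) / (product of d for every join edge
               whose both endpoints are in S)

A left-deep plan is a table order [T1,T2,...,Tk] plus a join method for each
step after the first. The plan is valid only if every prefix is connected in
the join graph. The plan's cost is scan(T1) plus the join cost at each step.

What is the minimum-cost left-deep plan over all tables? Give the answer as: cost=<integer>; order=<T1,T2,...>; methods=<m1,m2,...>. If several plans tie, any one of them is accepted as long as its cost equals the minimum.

Selinger DP (subsets sized 1..n):
  {A}: scan cost=300, card=300
  {B}: scan cost=40, card=40
  {D}: scan cost=500, card=500
  {C}: scan cost=200, card=200
  {AB}: card=1500; try (B,hash)→1080, (A,merge)→3320, (B,merge)→3580, (A,hash)→5480, (A,nl)→12040, (B,nl)→12300; best=1080 via (B,hash)
  {AD}: card=1000; try (A,hash)→6400, (D,merge)→8300, (A,merge)→8500, (D,hash)→9600, (D,nl)→150300, (A,nl)→150500; best=6400 via (A,hash)
  {BC}: card=2000; try (B,hash)→880, (C,merge)→2120, (B,merge)→2280, (C,nl_idx)→2360, (C,hash)→3280, (C,nl)→8040 …(+1); best=880 via (B,hash)
  {ABD}: card=5000; try (B,hash)→7880, (D,hash)→11580, (B,merge)→17680, (D,merge)→24080, (B,nl)→46400, (D,nl)→751080; best=7880 via (B,hash)
  {ABC}: card=75000; try (C,hash)→5780, (A,hash)→8280, (C,merge)→20880, (A,merge)→27880, (C,nl_idx)→88080, (C,nl)→301080 …(+1); best=5780 via (C,hash)
  {ABCD}: card=250000; try (C,hash)→16080, (C,merge)→79680, (D,hash)→89780, (C,nl_idx)→297880, (C,nl)→1007880, (D,merge)→1360780 …(+1); best=16080 via (C,hash)

cost=16080; order=D,A,B,C; methods=hash,hash,hash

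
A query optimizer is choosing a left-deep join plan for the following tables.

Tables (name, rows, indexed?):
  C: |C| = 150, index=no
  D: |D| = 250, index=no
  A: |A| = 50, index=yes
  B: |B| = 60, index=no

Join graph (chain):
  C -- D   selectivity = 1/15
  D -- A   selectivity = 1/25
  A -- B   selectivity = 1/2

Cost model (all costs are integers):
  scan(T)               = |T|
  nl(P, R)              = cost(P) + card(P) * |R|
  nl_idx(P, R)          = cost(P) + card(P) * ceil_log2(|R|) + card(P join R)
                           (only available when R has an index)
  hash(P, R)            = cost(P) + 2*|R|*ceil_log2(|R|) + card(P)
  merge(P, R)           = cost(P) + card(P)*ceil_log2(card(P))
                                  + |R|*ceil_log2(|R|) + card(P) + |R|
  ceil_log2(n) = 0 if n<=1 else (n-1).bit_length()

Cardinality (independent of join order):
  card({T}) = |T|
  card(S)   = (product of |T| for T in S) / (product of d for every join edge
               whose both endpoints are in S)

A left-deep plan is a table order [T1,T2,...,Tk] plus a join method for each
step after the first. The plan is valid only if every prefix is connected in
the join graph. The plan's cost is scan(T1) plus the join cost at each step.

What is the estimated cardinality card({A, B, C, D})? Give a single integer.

150000

Tables in S: A(50), B(60), C(150), D(250)
Edges inside S: C-D(d=15), D-A(d=25), A-B(d=2)
numerator = 50 * 60 * 150 * 250 = 112500000
denominator = 15 * 25 * 2 = 750
card(S) = 112500000 / 750 = 150000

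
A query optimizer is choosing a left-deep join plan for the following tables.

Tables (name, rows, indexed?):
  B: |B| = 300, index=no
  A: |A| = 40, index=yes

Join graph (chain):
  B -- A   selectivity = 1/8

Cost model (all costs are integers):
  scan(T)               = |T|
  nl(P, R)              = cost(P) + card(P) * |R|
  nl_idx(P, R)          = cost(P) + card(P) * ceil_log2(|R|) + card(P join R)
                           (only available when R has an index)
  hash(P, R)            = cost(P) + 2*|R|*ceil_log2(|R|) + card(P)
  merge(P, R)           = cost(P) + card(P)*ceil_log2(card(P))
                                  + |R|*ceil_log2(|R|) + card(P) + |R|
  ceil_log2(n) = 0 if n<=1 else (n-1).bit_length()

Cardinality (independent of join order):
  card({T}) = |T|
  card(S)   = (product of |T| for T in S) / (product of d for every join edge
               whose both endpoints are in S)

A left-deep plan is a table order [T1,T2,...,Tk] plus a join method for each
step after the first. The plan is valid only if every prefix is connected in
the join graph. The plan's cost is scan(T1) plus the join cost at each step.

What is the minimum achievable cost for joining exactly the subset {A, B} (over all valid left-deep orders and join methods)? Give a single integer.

1080

Selinger DP over subsets of {A,B}:
  {B}: scan cost=300, card=300
  {A}: scan cost=40, card=40
  {AB}: card=1500; try (A,hash)→1080, (B,merge)→3320, (A,merge)→3580, (A,nl_idx)→3600, (B,hash)→5480, (B,nl)→12040 …(+1); best=1080 via (A,hash)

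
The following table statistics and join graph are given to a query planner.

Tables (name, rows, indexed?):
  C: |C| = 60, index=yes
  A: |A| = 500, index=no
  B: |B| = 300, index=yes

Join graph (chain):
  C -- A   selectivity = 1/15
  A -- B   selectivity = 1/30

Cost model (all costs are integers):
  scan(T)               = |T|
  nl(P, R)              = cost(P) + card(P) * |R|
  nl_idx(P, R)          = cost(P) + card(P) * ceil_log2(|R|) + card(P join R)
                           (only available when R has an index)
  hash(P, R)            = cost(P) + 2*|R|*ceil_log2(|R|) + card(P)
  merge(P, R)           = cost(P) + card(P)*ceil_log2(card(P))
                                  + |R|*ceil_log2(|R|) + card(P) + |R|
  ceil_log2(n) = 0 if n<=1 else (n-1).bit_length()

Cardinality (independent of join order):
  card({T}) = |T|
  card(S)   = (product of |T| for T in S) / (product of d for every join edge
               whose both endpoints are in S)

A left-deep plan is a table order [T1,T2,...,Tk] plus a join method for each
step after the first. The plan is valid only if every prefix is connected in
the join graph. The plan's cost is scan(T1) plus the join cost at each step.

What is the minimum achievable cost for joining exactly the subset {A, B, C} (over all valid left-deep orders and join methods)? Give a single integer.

9120

Selinger DP over subsets of {A,B,C}:
  {C}: scan cost=60, card=60
  {A}: scan cost=500, card=500
  {B}: scan cost=300, card=300
  {AC}: card=2000; try (C,hash)→1720, (A,merge)→5480, (C,nl_idx)→5500, (C,merge)→5920, (A,hash)→9120, (A,nl)→30060 …(+1); best=1720 via (C,hash)
  {AB}: card=5000; try (B,hash)→6400, (A,merge)→8300, (B,merge)→8500, (A,hash)→9600, (B,nl_idx)→10000, (A,nl)→150300 …(+1); best=6400 via (B,hash)
  {ABC}: card=20000; try (B,hash)→9120, (C,hash)→12120, (B,merge)→28720, (B,nl_idx)→39720, (C,nl_idx)→56400, (C,merge)→76820 …(+2); best=9120 via (B,hash)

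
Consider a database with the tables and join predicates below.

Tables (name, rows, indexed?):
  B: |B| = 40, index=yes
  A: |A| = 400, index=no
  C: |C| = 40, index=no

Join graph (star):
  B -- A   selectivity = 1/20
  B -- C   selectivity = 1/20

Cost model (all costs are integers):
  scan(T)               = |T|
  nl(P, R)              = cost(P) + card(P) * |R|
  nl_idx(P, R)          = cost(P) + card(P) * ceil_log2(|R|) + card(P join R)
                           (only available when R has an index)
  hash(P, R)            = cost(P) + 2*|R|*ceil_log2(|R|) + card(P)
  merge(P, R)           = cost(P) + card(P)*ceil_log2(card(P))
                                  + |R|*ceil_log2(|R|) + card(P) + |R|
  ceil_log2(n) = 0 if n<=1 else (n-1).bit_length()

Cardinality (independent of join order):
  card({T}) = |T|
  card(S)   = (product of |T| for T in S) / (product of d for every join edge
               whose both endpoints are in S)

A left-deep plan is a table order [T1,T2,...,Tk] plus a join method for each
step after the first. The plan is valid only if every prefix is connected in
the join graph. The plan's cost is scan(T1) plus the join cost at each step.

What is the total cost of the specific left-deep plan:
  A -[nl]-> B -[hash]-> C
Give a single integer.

step 1: scan A: cost=400, card=400
step 2: join B via nl
    card(P join B) = 400*40/(20) = 800
    cost = 400 + 400*40 = 16400
step 3: join C via hash
    card(P join C) = 800*40/(20) = 1600
    cost = 16400 + 2*40*6 + 800 = 17680

17680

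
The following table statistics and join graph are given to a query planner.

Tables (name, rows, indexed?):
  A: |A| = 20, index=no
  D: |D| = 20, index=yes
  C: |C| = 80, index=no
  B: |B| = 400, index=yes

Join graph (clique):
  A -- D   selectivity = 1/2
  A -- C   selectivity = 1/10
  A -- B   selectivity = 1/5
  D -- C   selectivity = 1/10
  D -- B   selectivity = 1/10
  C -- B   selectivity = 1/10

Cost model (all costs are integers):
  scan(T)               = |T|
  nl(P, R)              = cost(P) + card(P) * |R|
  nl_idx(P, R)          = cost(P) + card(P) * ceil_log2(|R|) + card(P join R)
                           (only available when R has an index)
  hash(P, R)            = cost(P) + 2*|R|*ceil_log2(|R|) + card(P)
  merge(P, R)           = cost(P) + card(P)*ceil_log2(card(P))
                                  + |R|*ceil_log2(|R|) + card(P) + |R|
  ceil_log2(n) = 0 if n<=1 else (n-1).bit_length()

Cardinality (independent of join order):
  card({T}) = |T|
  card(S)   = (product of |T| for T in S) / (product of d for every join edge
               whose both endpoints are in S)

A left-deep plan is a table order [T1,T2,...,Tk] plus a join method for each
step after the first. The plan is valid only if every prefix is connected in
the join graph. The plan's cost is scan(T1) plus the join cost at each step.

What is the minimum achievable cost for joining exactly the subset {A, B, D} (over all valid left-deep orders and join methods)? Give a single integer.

Selinger DP over subsets of {A,B,D}:
  {A}: scan cost=20, card=20
  {D}: scan cost=20, card=20
  {B}: scan cost=400, card=400
  {AD}: card=200; try (D,hash)→240, (A,hash)→240, (D,merge)→260, (A,merge)→260, (D,nl_idx)→320, (D,nl)→420 …(+1); best=240 via (D,hash)
  {AB}: card=1600; try (A,hash)→1000, (B,nl_idx)→1800, (B,merge)→4140, (A,merge)→4520, (B,hash)→7240, (B,nl)→8020 …(+1); best=1000 via (A,hash)
  {BD}: card=800; try (D,hash)→1000, (B,nl_idx)→1000, (D,nl_idx)→3200, (B,merge)→4140, (D,merge)→4520, (B,hash)→7240 …(+2); best=1000 via (D,hash)
  {ABD}: card=1600; try (A,hash)→2000, (D,hash)→2800, (B,nl_idx)→3640, (B,merge)→6040, (B,hash)→7640, (A,merge)→9920 …(+5); best=2000 via (A,hash)

2000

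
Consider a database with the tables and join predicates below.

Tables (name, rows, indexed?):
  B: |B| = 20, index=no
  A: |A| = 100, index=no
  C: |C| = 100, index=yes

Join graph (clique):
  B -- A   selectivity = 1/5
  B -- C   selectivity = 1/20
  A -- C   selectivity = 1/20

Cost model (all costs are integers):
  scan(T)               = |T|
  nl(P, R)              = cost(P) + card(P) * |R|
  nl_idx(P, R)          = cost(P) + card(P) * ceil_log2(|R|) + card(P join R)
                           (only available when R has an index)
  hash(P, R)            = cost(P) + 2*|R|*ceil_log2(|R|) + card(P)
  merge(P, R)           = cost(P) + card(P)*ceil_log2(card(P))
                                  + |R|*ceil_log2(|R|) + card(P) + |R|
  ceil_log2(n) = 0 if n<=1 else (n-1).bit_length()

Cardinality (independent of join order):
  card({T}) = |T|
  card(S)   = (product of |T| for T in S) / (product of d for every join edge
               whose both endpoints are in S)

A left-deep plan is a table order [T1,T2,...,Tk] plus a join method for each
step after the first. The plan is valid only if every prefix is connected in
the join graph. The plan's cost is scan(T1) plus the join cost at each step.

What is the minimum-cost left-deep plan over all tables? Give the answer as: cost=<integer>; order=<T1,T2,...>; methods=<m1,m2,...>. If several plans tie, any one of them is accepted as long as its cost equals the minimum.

Selinger DP (subsets sized 1..n):
  {B}: scan cost=20, card=20
  {A}: scan cost=100, card=100
  {C}: scan cost=100, card=100
  {AB}: card=400; try (B,hash)→400, (A,merge)→940, (B,merge)→1020, (A,hash)→1440, (A,nl)→2020, (B,nl)→2100; best=400 via (B,hash)
  {BC}: card=100; try (C,nl_idx)→260, (B,hash)→400, (C,merge)→940, (B,merge)→1020, (C,hash)→1440, (C,nl)→2020 …(+1); best=260 via (C,nl_idx)
  {AC}: card=500; try (C,nl_idx)→1300, (C,hash)→1600, (A,hash)→1600, (C,merge)→1700, (A,merge)→1700, (C,nl)→10100 …(+1); best=1300 via (C,nl_idx)
  {ABC}: card=100; try (A,hash)→1760, (A,merge)→1860, (B,hash)→2000, (C,hash)→2200, (C,nl_idx)→3300, (C,merge)→5200 …(+4); best=1760 via (A,hash)

cost=1760; order=B,C,A; methods=nl_idx,hash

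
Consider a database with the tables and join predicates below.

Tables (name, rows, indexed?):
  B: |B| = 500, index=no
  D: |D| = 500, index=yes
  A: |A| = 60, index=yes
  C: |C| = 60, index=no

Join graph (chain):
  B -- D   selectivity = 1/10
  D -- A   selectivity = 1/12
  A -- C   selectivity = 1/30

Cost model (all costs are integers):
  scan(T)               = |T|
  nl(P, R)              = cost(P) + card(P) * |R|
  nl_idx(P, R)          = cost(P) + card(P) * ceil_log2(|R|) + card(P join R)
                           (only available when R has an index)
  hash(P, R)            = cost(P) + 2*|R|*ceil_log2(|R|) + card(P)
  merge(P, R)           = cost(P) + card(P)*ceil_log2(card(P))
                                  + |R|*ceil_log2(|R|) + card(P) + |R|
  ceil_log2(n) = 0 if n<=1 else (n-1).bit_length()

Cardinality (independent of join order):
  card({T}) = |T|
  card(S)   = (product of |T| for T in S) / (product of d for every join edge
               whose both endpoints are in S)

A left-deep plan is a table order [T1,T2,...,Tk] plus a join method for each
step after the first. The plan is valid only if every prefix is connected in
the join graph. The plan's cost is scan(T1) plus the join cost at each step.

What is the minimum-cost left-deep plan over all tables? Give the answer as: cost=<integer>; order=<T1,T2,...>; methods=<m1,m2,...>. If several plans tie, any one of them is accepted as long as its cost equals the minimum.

cost=18940; order=D,A,C,B; methods=hash,hash,hash

Selinger DP (subsets sized 1..n):
  {B}: scan cost=500, card=500
  {D}: scan cost=500, card=500
  {A}: scan cost=60, card=60
  {C}: scan cost=60, card=60
  {BD}: card=25000; try (D,hash)→10000, (B,hash)→10000, (D,merge)→10500, (B,merge)→10500, (D,nl_idx)→30000, (D,nl)→250500 …(+1); best=10000 via (D,hash)
  {AD}: card=2500; try (A,hash)→1720, (D,nl_idx)→3100, (D,merge)→5480, (A,merge)→5920, (A,nl_idx)→6000, (D,hash)→9120 …(+2); best=1720 via (A,hash)
  {AC}: card=120; try (A,nl_idx)→540, (C,hash)→840, (A,hash)→840, (C,merge)→900, (A,merge)→900, (C,nl)→3660 …(+1); best=540 via (A,nl_idx)
  {ABD}: card=125000; try (B,hash)→13220, (A,hash)→35720, (B,merge)→39220, (A,nl_idx)→285000, (A,merge)→410420, (B,nl)→1251720 …(+1); best=13220 via (B,hash)
  {ACD}: card=5000; try (C,hash)→4940, (D,merge)→6500, (D,nl_idx)→6620, (D,hash)→9660, (C,merge)→34640, (D,nl)→60540 …(+1); best=4940 via (C,hash)
  {ABCD}: card=250000; try (B,hash)→18940, (B,merge)→79940, (C,hash)→138940, (C,merge)→2263640, (B,nl)→2504940, (C,nl)→7513220; best=18940 via (B,hash)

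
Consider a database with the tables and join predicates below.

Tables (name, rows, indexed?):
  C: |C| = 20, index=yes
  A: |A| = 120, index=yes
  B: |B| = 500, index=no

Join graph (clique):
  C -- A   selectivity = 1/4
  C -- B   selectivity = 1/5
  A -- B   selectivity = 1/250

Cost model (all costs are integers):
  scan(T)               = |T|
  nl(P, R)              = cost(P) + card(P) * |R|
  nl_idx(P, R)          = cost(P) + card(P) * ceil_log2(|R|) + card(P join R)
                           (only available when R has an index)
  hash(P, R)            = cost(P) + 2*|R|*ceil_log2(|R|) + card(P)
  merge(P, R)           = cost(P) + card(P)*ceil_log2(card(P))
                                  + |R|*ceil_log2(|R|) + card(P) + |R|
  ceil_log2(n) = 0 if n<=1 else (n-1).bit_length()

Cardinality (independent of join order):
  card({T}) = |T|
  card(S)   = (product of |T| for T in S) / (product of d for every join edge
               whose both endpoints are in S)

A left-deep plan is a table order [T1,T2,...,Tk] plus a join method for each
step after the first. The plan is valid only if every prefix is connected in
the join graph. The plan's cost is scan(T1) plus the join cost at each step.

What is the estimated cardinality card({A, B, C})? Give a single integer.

Tables in S: A(120), B(500), C(20)
Edges inside S: C-A(d=4), C-B(d=5), A-B(d=250)
numerator = 120 * 500 * 20 = 1200000
denominator = 4 * 5 * 250 = 5000
card(S) = 1200000 / 5000 = 240

240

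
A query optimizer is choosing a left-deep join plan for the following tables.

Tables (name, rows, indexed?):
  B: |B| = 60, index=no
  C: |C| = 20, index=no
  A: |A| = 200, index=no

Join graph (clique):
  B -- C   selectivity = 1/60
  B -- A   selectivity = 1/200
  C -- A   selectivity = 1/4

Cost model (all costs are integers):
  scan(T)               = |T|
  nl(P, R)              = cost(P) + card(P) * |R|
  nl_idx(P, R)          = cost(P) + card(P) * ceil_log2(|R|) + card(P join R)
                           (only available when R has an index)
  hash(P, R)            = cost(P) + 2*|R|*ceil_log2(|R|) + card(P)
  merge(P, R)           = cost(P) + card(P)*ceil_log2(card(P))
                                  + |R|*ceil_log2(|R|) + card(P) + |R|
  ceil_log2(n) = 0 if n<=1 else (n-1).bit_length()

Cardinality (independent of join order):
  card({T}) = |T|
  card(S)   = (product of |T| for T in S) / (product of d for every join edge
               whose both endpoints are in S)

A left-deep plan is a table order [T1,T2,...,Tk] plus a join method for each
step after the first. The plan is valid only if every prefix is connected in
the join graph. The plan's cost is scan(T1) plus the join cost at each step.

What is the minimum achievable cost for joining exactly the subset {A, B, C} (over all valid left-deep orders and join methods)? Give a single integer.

Selinger DP over subsets of {A,B,C}:
  {B}: scan cost=60, card=60
  {C}: scan cost=20, card=20
  {A}: scan cost=200, card=200
  {BC}: card=20; try (C,hash)→320, (B,merge)→560, (C,merge)→600, (B,hash)→760, (B,nl)→1220, (C,nl)→1260; best=320 via (C,hash)
  {AB}: card=60; try (B,hash)→1120, (A,merge)→2280, (B,merge)→2420, (A,hash)→3320, (A,nl)→12060, (B,nl)→12200; best=1120 via (B,hash)
  {AC}: card=1000; try (C,hash)→600, (A,merge)→1940, (C,merge)→2120, (A,hash)→3240, (A,nl)→4020, (C,nl)→4200; best=600 via (C,hash)
  {ABC}: card=5; try (C,hash)→1380, (C,merge)→1660, (A,merge)→2240, (C,nl)→2320, (B,hash)→2320, (A,hash)→3540 …(+3); best=1380 via (C,hash)

1380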